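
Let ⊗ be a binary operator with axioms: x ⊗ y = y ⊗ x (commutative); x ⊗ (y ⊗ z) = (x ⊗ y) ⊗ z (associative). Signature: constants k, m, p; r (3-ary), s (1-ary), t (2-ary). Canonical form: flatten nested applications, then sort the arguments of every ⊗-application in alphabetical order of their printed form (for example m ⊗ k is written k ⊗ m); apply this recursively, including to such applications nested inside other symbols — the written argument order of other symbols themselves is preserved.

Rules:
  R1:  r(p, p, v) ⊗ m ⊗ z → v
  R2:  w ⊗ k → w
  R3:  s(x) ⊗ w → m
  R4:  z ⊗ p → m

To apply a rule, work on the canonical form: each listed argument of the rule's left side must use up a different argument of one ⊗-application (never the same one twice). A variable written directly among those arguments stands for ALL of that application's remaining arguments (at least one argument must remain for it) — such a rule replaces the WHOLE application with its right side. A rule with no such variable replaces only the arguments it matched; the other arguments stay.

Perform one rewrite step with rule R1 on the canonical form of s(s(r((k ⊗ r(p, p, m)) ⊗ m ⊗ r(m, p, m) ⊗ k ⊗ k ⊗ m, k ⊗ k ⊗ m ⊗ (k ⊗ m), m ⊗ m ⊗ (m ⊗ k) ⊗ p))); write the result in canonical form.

Canonical form:  s(s(r(k ⊗ k ⊗ k ⊗ m ⊗ m ⊗ r(m, p, m) ⊗ r(p, p, m), k ⊗ k ⊗ k ⊗ m ⊗ m, k ⊗ m ⊗ m ⊗ m ⊗ p)))
R1 matches:  uses m, r(p, p, m);  v := m, z := k ⊗ k ⊗ k ⊗ m ⊗ r(m, p, m)
The extension variable absorbs all remaining arguments, so the whole application is rewritten.
New term:  s(s(r(m, k ⊗ k ⊗ k ⊗ m ⊗ m, k ⊗ m ⊗ m ⊗ m ⊗ p)))

Answer: s(s(r(m, k ⊗ k ⊗ k ⊗ m ⊗ m, k ⊗ m ⊗ m ⊗ m ⊗ p)))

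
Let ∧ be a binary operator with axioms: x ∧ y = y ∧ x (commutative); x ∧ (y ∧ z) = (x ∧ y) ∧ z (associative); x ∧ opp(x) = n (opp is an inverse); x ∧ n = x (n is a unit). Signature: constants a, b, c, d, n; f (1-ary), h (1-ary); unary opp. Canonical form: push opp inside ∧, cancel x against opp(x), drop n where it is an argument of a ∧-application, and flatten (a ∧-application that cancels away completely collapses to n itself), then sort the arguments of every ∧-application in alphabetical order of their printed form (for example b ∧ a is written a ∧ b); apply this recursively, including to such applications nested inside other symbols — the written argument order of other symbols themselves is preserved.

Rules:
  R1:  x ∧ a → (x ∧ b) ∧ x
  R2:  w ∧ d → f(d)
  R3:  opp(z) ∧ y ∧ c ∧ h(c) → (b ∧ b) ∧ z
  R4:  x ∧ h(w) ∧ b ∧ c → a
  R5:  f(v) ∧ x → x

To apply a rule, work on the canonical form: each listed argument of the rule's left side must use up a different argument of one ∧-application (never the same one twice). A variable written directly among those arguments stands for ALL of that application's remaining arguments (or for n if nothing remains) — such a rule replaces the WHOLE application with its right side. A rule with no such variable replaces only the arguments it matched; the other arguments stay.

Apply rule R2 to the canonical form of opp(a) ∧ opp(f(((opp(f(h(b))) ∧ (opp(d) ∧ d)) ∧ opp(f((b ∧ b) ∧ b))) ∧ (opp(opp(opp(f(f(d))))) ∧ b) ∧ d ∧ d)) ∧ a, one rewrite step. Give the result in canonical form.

Answer: opp(f(f(d)))

Derivation:
Canonical form:  opp(f(b ∧ d ∧ d ∧ opp(f(b ∧ b ∧ b)) ∧ opp(f(f(d))) ∧ opp(f(h(b)))))
R2 matches:  uses d;  w := b ∧ d ∧ opp(f(b ∧ b ∧ b)) ∧ opp(f(f(d))) ∧ opp(f(h(b)))
The extension variable absorbs all remaining arguments, so the whole application is rewritten.
Giving:  opp(f(f(d)))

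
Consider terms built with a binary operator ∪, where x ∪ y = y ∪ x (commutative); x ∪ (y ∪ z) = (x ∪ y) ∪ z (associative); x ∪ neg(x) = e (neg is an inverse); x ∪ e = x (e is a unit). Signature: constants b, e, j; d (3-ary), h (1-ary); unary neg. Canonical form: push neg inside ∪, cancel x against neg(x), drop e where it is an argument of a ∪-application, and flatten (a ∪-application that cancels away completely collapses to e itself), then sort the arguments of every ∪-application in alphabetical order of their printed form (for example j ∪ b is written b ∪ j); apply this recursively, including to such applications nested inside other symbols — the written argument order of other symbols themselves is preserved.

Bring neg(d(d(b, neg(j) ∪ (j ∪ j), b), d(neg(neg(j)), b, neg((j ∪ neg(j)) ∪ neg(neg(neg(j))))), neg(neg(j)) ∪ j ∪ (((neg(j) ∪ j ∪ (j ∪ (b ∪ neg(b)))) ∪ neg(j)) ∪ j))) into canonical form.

Answer: neg(d(d(b, j, b), d(j, b, j), j ∪ j ∪ j))

Derivation:
Push neg inside:  distribute neg over ∪ and collapse double neg
Collect:  neg(d(d(b, j, b), d(j, b, j), j ∪ j ∪ j))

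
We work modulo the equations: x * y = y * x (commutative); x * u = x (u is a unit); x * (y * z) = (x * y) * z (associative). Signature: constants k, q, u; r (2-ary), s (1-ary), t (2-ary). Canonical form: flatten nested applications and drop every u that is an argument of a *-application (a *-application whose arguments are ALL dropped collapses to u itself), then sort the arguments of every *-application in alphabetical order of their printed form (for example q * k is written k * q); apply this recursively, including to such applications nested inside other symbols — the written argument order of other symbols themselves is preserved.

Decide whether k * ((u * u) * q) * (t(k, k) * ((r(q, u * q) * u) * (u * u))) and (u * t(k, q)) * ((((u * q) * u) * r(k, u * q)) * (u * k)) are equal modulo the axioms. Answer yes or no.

Left:  k * ((u * u) * q) * (t(k, k) * ((r(q, u * q) * u) * (u * u)))
  Merge nested applications:  k * u * u * q * t(k, k) * r(q, u * q) * u * u * u
  Simplify inside:  r(q, u * q)  →  r(q, q)
  Drop the unit:  drop u (×5)
  Sort:  k * q * r(q, q) * t(k, k)
Right:  (u * t(k, q)) * ((((u * q) * u) * r(k, u * q)) * (u * k))
  Merge nested applications:  u * t(k, q) * u * q * u * r(k, u * q) * u * k
  Simplify inside:  r(k, u * q)  →  r(k, q)
  Units out:  drop u (×4)
  Sort arguments:  k * q * r(k, q) * t(k, q)

Answer: no — k * q * r(q, q) * t(k, k) vs k * q * r(k, q) * t(k, q)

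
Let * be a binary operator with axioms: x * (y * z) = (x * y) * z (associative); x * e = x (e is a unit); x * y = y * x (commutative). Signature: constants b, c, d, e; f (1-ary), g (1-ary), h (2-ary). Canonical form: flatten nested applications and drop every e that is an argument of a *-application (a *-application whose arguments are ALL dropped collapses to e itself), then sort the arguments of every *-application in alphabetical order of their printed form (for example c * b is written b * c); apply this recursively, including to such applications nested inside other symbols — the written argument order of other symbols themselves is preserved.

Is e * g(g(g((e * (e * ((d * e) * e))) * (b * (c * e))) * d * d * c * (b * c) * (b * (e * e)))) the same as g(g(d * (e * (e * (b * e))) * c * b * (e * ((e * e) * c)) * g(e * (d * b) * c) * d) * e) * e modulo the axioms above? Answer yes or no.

Left:  e * g(g(g((e * (e * ((d * e) * e))) * (b * (c * e))) * d * d * c * (b * c) * (b * (e * e))))
  Simplify inside:  g(g(g((e * (e * ((d * e) * e))) * (b * (c * e))) * d * d * c * (b * c) * (b * (e * e))))  →  g(g(b * b * c * c * d * d * g(b * c * d)))
  Drop the unit:  drop e
  Sort arguments:  g(g(b * b * c * c * d * d * g(b * c * d)))
Right:  g(g(d * (e * (e * (b * e))) * c * b * (e * ((e * e) * c)) * g(e * (d * b) * c) * d) * e) * e
  Inside:  g(g(d * (e * (e * (b * e))) * c * b * (e * ((e * e) * c)) * g(e * (d * b) * c) * d) * e)  →  g(g(b * b * c * c * d * d * g(b * c * d)))
  Unit:  drop e
  Sort:  g(g(b * b * c * c * d * d * g(b * c * d)))

Answer: yes — both canonical forms are g(g(b * b * c * c * d * d * g(b * c * d)))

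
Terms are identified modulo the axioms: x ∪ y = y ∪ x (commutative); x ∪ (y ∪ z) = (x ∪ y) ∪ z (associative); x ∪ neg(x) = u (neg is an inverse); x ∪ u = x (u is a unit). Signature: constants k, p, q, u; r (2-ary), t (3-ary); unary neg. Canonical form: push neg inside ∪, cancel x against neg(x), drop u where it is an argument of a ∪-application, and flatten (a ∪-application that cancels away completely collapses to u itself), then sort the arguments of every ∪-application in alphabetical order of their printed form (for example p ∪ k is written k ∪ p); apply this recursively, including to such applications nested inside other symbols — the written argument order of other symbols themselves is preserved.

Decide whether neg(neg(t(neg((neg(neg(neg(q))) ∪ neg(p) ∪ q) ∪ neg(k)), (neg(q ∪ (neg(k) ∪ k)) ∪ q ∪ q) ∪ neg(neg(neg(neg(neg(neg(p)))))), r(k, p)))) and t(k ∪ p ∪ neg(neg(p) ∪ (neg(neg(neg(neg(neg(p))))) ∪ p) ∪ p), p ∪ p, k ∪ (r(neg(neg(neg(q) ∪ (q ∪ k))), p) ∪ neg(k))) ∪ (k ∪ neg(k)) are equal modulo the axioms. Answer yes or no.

Answer: no — t(k ∪ p, p ∪ q, r(k, p)) vs t(k ∪ p, p ∪ p, r(k, p))

Derivation:
Left:  neg(neg(t(neg((neg(neg(neg(q))) ∪ neg(p) ∪ q) ∪ neg(k)), (neg(q ∪ (neg(k) ∪ k)) ∪ q ∪ q) ∪ neg(neg(neg(neg(neg(neg(p)))))), r(k, p))))
  Push neg inside:  distribute neg over ∪ and collapse double neg
  Collect terms:  t(k ∪ p, p ∪ q, r(k, p))
Right:  t(k ∪ p ∪ neg(neg(p) ∪ (neg(neg(neg(neg(neg(p))))) ∪ p) ∪ p), p ∪ p, k ∪ (r(neg(neg(neg(q) ∪ (q ∪ k))), p) ∪ neg(k))) ∪ (k ∪ neg(k))
  Push neg inside:  distribute neg over ∪ and collapse double neg
  Cancel:  k cancels
  Combine occurrences:  t(k ∪ p, p ∪ p, r(k, p))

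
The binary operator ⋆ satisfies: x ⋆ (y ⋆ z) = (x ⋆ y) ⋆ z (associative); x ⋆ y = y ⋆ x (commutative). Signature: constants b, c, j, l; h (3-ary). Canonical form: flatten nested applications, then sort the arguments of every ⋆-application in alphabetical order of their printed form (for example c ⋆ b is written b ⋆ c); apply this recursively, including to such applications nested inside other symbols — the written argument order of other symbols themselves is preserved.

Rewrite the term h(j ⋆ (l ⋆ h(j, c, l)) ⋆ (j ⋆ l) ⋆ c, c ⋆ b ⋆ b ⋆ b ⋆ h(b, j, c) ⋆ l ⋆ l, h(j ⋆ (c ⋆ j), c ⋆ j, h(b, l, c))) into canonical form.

Answer: h(c ⋆ h(j, c, l) ⋆ j ⋆ j ⋆ l ⋆ l, b ⋆ b ⋆ b ⋆ c ⋆ h(b, j, c) ⋆ l ⋆ l, h(c ⋆ j ⋆ j, c ⋆ j, h(b, l, c)))

Derivation:
Work inside:  j ⋆ (l ⋆ h(j, c, l)) ⋆ (j ⋆ l) ⋆ c
Un-nest:  j ⋆ l ⋆ h(j, c, l) ⋆ j ⋆ l ⋆ c
Sort arguments:  c ⋆ h(j, c, l) ⋆ j ⋆ j ⋆ l ⋆ l
Rebuild:  h(c ⋆ h(j, c, l) ⋆ j ⋆ j ⋆ l ⋆ l, b ⋆ b ⋆ b ⋆ c ⋆ h(b, j, c) ⋆ l ⋆ l, h(c ⋆ j ⋆ j, c ⋆ j, h(b, l, c)))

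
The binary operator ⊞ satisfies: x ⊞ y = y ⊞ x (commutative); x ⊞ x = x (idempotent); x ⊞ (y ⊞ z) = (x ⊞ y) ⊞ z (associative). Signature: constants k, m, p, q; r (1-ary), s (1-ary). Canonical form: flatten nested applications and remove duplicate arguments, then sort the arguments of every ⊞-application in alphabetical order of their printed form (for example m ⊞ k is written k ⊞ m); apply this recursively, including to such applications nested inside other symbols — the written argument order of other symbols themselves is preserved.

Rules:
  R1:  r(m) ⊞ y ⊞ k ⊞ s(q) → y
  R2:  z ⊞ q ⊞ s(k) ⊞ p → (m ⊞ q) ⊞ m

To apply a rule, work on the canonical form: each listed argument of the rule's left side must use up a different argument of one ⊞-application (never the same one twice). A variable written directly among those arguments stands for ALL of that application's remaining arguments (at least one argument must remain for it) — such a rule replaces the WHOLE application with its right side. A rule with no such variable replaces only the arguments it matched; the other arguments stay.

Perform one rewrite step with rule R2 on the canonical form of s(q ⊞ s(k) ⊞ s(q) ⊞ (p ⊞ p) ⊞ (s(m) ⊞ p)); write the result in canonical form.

Answer: s(m ⊞ q)

Derivation:
Canonical form:  s(p ⊞ q ⊞ s(k) ⊞ s(m) ⊞ s(q))
Apply R2:  consuming p, q, s(k);  z := s(m) ⊞ s(q)
Every leftover argument binds to the variable; the entire application is replaced.
Giving:  s(m ⊞ q)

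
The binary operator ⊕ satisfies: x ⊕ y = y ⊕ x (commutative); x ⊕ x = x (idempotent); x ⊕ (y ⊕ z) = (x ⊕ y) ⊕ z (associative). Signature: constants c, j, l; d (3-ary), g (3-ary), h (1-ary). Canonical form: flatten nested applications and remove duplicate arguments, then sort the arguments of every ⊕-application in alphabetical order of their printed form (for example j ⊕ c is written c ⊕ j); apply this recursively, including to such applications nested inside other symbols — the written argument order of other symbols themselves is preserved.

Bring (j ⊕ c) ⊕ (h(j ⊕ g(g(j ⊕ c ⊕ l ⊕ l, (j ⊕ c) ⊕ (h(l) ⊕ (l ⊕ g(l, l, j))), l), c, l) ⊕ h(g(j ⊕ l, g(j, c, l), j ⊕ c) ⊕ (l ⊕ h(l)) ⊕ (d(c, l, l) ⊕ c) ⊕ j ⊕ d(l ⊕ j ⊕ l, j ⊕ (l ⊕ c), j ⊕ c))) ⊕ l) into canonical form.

Answer: c ⊕ h(g(g(c ⊕ j ⊕ l, c ⊕ g(l, l, j) ⊕ h(l) ⊕ j ⊕ l, l), c, l) ⊕ h(c ⊕ d(c, l, l) ⊕ d(j ⊕ l, c ⊕ j ⊕ l, c ⊕ j) ⊕ g(j ⊕ l, g(j, c, l), c ⊕ j) ⊕ h(l) ⊕ j ⊕ l) ⊕ j) ⊕ j ⊕ l

Derivation:
Flatten:  j ⊕ c ⊕ h(j ⊕ g(g(j ⊕ c ⊕ l ⊕ l, (j ⊕ c) ⊕ (h(l) ⊕ (l ⊕ g(l, l, j))), l), c, l) ⊕ h(g(j ⊕ l, g(j, c, l), j ⊕ c) ⊕ (l ⊕ h(l)) ⊕ (d(c, l, l) ⊕ c) ⊕ j ⊕ d(l ⊕ j ⊕ l, j ⊕ (l ⊕ c), j ⊕ c))) ⊕ l
Canonicalize subterm:  h(j ⊕ g(g(j ⊕ c ⊕ l ⊕ l, (j ⊕ c) ⊕ (h(l) ⊕ (l ⊕ g(l, l, j))), l), c, l) ⊕ h(g(j ⊕ l, g(j, c, l), j ⊕ c) ⊕ (l ⊕ h(l)) ⊕ (d(c, l, l) ⊕ c) ⊕ j ⊕ d(l ⊕ j ⊕ l, j ⊕ (l ⊕ c), j ⊕ c)))  →  h(g(g(c ⊕ j ⊕ l, c ⊕ g(l, l, j) ⊕ h(l) ⊕ j ⊕ l, l), c, l) ⊕ h(c ⊕ d(c, l, l) ⊕ d(j ⊕ l, c ⊕ j ⊕ l, c ⊕ j) ⊕ g(j ⊕ l, g(j, c, l), c ⊕ j) ⊕ h(l) ⊕ j ⊕ l) ⊕ j)
Sort arguments:  c ⊕ h(g(g(c ⊕ j ⊕ l, c ⊕ g(l, l, j) ⊕ h(l) ⊕ j ⊕ l, l), c, l) ⊕ h(c ⊕ d(c, l, l) ⊕ d(j ⊕ l, c ⊕ j ⊕ l, c ⊕ j) ⊕ g(j ⊕ l, g(j, c, l), c ⊕ j) ⊕ h(l) ⊕ j ⊕ l) ⊕ j) ⊕ j ⊕ l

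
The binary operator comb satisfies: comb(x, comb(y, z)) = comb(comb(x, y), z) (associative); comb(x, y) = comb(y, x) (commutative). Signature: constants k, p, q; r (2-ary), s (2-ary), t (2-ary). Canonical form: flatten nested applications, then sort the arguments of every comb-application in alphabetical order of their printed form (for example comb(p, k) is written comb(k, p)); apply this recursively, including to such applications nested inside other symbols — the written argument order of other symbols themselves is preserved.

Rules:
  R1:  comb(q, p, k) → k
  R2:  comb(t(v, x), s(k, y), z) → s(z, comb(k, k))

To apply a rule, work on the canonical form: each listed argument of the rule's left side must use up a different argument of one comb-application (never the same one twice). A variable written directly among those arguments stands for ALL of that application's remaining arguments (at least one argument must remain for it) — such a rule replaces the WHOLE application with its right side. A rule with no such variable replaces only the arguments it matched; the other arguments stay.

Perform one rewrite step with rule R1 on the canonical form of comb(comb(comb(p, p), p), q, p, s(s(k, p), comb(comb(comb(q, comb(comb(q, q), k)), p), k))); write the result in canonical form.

Canonical form:  comb(p, p, p, p, q, s(s(k, p), comb(k, k, p, q, q, q)))
Apply R1:  consuming k, p, q
Giving:  comb(p, p, p, p, q, s(s(k, p), comb(k, k, q, q)))

Answer: comb(p, p, p, p, q, s(s(k, p), comb(k, k, q, q)))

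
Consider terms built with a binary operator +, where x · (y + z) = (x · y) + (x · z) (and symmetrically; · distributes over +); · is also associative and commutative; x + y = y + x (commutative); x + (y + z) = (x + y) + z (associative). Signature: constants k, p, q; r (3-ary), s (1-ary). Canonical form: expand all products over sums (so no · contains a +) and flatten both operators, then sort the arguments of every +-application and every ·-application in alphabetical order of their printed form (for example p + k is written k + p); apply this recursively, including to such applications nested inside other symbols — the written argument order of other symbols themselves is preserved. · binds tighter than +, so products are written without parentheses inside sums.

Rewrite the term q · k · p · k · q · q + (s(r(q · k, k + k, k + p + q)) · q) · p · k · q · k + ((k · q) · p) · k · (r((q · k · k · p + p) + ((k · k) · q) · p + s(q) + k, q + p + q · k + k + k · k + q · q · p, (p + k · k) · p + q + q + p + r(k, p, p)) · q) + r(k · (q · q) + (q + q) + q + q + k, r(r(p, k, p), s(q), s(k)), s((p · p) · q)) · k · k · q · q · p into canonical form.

Expand products over sums:  k · k · p · q · q · q + k · k · p · q · q · s(r(k · q, k + k, k + p + q)) + k · k · p · q · q · r(k + k · k · p · q + k · k · p · q + p + s(q), k + k · k + k · q + p + p · q · q + q, k · k · p + p + p · p + q + q + r(k, p, p)) + k · k · p · q · q · r(k + k · q · q + q + q + q + q, r(r(p, k, p), s(q), s(k)), s(p · p · q))
Order the arguments:  k · k · p · q · q · q + k · k · p · q · q · r(k + k · k · p · q + k · k · p · q + p + s(q), k + k · k + k · q + p + p · q · q + q, k · k · p + p + p · p + q + q + r(k, p, p)) + k · k · p · q · q · r(k + k · q · q + q + q + q + q, r(r(p, k, p), s(q), s(k)), s(p · p · q)) + k · k · p · q · q · s(r(k · q, k + k, k + p + q))

Answer: k · k · p · q · q · q + k · k · p · q · q · r(k + k · k · p · q + k · k · p · q + p + s(q), k + k · k + k · q + p + p · q · q + q, k · k · p + p + p · p + q + q + r(k, p, p)) + k · k · p · q · q · r(k + k · q · q + q + q + q + q, r(r(p, k, p), s(q), s(k)), s(p · p · q)) + k · k · p · q · q · s(r(k · q, k + k, k + p + q))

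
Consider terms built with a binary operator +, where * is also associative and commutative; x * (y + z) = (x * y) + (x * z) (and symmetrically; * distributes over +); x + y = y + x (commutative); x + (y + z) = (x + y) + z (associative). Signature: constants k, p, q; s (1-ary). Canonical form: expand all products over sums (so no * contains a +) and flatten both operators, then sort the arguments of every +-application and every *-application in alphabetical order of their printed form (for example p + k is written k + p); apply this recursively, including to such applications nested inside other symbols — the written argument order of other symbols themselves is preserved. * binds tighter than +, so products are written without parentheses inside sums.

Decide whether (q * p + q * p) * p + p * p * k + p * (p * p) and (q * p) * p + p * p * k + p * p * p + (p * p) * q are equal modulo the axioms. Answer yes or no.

Answer: yes — both canonical forms are k * p * p + p * p * p + p * p * q + p * p * q

Derivation:
Left:  (q * p + q * p) * p + p * p * k + p * (p * p)
  Distribute:  p * p * q + p * p * q + k * p * p + p * p * p
  Sort:  k * p * p + p * p * p + p * p * q + p * p * q
Right:  (q * p) * p + p * p * k + p * p * p + (p * p) * q
  Merge nested applications:  p * p * q + k * p * p + p * p * p + p * p * q
  Sort:  k * p * p + p * p * p + p * p * q + p * p * q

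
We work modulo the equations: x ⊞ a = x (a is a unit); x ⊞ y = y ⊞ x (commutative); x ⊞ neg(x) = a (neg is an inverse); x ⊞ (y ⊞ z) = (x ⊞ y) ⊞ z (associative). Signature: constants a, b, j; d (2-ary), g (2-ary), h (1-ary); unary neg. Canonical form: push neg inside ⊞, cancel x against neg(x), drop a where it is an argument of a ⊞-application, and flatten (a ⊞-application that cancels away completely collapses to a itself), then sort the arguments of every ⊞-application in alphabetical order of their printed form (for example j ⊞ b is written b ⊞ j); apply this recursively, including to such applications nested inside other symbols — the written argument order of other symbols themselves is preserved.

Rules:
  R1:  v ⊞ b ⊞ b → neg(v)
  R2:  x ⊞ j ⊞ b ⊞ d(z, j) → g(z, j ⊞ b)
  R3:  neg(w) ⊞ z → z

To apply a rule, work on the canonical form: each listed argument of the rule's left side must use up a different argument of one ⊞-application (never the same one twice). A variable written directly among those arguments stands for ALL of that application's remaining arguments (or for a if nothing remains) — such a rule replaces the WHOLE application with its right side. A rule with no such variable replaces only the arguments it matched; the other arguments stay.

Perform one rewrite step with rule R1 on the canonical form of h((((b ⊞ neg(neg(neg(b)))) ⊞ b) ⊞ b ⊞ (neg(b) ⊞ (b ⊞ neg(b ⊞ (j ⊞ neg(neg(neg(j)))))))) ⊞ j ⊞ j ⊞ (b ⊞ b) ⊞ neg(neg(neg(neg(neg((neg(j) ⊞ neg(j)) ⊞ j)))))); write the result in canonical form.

Canonical form:  h(b ⊞ b ⊞ b ⊞ j ⊞ j ⊞ j)
R1 matches:  uses b, b;  v := b ⊞ j ⊞ j ⊞ j
The variable takes the whole remainder — replace the entire application.
Giving:  h(neg(b) ⊞ neg(j) ⊞ neg(j) ⊞ neg(j))

Answer: h(neg(b) ⊞ neg(j) ⊞ neg(j) ⊞ neg(j))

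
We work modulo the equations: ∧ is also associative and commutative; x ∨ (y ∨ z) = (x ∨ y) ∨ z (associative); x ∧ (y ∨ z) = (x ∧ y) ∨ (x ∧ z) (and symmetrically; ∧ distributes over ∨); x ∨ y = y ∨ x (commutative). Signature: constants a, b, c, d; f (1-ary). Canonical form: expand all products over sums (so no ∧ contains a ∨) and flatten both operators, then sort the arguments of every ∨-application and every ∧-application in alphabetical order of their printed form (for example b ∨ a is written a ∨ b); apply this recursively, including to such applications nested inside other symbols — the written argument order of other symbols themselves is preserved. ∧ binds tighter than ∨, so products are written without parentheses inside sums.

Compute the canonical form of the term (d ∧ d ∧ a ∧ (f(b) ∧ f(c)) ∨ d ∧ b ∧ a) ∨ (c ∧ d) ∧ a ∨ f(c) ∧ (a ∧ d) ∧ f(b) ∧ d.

Un-nest:  a ∧ d ∧ d ∧ f(b) ∧ f(c) ∨ a ∧ b ∧ d ∨ a ∧ c ∧ d ∨ a ∧ d ∧ d ∧ f(b) ∧ f(c)
Order the arguments:  a ∧ b ∧ d ∨ a ∧ c ∧ d ∨ a ∧ d ∧ d ∧ f(b) ∧ f(c) ∨ a ∧ d ∧ d ∧ f(b) ∧ f(c)

Answer: a ∧ b ∧ d ∨ a ∧ c ∧ d ∨ a ∧ d ∧ d ∧ f(b) ∧ f(c) ∨ a ∧ d ∧ d ∧ f(b) ∧ f(c)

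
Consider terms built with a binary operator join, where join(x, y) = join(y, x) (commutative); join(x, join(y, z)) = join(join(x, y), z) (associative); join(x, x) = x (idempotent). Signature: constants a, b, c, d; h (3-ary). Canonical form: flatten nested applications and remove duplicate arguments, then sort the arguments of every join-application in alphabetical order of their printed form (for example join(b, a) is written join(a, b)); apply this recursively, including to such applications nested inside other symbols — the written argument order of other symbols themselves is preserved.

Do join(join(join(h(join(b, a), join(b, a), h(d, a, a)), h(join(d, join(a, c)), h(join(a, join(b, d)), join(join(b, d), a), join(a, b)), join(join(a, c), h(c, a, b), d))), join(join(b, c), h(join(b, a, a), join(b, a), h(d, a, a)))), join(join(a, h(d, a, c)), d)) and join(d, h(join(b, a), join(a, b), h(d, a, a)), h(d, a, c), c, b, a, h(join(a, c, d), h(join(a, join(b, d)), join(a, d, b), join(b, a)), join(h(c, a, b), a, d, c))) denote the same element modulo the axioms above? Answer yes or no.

Left:  join(join(join(h(join(b, a), join(b, a), h(d, a, a)), h(join(d, join(a, c)), h(join(a, join(b, d)), join(join(b, d), a), join(a, b)), join(join(a, c), h(c, a, b), d))), join(join(b, c), h(join(b, a, a), join(b, a), h(d, a, a)))), join(join(a, h(d, a, c)), d))
  Un-nest:  join(h(join(b, a), join(b, a), h(d, a, a)), h(join(d, join(a, c)), h(join(a, join(b, d)), join(join(b, d), a), join(a, b)), join(join(a, c), h(c, a, b), d)), b, c, h(join(b, a, a), join(b, a), h(d, a, a)), a, h(d, a, c), d)
  Simplify inside:  h(join(b, a), join(b, a), h(d, a, a))  →  h(join(a, b), join(a, b), h(d, a, a))
  Simplify inside:  h(join(d, join(a, c)), h(join(a, join(b, d)), join(join(b, d), a), join(a, b)), join(join(a, c), h(c, a, b), d))  →  h(join(a, c, d), h(join(a, b, d), join(a, b, d), join(a, b)), join(a, c, d, h(c, a, b)))
  Inside:  h(join(b, a, a), join(b, a), h(d, a, a))  →  h(join(a, b), join(a, b), h(d, a, a))
  Drop duplicates:  drop duplicate h(join(a, b), join(a, b), h(d, a, a))
  Sort arguments:  join(a, b, c, d, h(d, a, c), h(join(a, b), join(a, b), h(d, a, a)), h(join(a, c, d), h(join(a, b, d), join(a, b, d), join(a, b)), join(a, c, d, h(c, a, b))))
Right:  join(d, h(join(b, a), join(a, b), h(d, a, a)), h(d, a, c), c, b, a, h(join(a, c, d), h(join(a, join(b, d)), join(a, d, b), join(b, a)), join(h(c, a, b), a, d, c)))
  Simplify inside:  h(join(b, a), join(a, b), h(d, a, a))  →  h(join(a, b), join(a, b), h(d, a, a))
  Inside:  h(join(a, c, d), h(join(a, join(b, d)), join(a, d, b), join(b, a)), join(h(c, a, b), a, d, c))  →  h(join(a, c, d), h(join(a, b, d), join(a, b, d), join(a, b)), join(a, c, d, h(c, a, b)))
  Sort arguments:  join(a, b, c, d, h(d, a, c), h(join(a, b), join(a, b), h(d, a, a)), h(join(a, c, d), h(join(a, b, d), join(a, b, d), join(a, b)), join(a, c, d, h(c, a, b))))

Answer: yes — both canonical forms are join(a, b, c, d, h(d, a, c), h(join(a, b), join(a, b), h(d, a, a)), h(join(a, c, d), h(join(a, b, d), join(a, b, d), join(a, b)), join(a, c, d, h(c, a, b))))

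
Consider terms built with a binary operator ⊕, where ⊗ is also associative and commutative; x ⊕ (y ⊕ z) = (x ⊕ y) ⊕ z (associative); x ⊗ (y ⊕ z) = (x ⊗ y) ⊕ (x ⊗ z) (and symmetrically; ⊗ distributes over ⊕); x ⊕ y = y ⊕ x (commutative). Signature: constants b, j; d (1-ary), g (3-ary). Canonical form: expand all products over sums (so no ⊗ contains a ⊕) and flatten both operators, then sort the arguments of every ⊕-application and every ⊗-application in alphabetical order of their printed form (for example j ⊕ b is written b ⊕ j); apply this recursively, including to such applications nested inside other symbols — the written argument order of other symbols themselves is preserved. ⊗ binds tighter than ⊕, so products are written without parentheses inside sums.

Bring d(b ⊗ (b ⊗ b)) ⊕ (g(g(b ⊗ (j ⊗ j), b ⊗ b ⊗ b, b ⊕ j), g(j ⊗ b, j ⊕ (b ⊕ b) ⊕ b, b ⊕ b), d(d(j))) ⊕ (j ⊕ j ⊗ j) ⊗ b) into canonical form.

Distribute:  d(b ⊗ b ⊗ b) ⊕ g(g(b ⊗ j ⊗ j, b ⊗ b ⊗ b, b ⊕ j), g(b ⊗ j, b ⊕ b ⊕ b ⊕ j, b ⊕ b), d(d(j))) ⊕ b ⊗ j ⊕ b ⊗ j ⊗ j
Sort arguments:  b ⊗ j ⊕ b ⊗ j ⊗ j ⊕ d(b ⊗ b ⊗ b) ⊕ g(g(b ⊗ j ⊗ j, b ⊗ b ⊗ b, b ⊕ j), g(b ⊗ j, b ⊕ b ⊕ b ⊕ j, b ⊕ b), d(d(j)))

Answer: b ⊗ j ⊕ b ⊗ j ⊗ j ⊕ d(b ⊗ b ⊗ b) ⊕ g(g(b ⊗ j ⊗ j, b ⊗ b ⊗ b, b ⊕ j), g(b ⊗ j, b ⊕ b ⊕ b ⊕ j, b ⊕ b), d(d(j)))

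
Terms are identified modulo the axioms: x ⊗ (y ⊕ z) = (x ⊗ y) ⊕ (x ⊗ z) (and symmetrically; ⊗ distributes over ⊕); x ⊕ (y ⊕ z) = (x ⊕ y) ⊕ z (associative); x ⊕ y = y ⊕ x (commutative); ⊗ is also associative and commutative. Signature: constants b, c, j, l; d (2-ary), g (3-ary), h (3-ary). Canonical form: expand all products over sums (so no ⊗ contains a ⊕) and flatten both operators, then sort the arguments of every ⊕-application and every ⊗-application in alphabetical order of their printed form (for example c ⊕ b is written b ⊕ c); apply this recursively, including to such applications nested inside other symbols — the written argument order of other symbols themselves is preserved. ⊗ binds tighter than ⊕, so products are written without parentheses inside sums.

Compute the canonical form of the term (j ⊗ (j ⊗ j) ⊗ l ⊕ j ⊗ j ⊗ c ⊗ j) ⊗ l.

Expand:  j ⊗ j ⊗ j ⊗ l ⊗ l ⊕ c ⊗ j ⊗ j ⊗ j ⊗ l
Sort:  c ⊗ j ⊗ j ⊗ j ⊗ l ⊕ j ⊗ j ⊗ j ⊗ l ⊗ l

Answer: c ⊗ j ⊗ j ⊗ j ⊗ l ⊕ j ⊗ j ⊗ j ⊗ l ⊗ l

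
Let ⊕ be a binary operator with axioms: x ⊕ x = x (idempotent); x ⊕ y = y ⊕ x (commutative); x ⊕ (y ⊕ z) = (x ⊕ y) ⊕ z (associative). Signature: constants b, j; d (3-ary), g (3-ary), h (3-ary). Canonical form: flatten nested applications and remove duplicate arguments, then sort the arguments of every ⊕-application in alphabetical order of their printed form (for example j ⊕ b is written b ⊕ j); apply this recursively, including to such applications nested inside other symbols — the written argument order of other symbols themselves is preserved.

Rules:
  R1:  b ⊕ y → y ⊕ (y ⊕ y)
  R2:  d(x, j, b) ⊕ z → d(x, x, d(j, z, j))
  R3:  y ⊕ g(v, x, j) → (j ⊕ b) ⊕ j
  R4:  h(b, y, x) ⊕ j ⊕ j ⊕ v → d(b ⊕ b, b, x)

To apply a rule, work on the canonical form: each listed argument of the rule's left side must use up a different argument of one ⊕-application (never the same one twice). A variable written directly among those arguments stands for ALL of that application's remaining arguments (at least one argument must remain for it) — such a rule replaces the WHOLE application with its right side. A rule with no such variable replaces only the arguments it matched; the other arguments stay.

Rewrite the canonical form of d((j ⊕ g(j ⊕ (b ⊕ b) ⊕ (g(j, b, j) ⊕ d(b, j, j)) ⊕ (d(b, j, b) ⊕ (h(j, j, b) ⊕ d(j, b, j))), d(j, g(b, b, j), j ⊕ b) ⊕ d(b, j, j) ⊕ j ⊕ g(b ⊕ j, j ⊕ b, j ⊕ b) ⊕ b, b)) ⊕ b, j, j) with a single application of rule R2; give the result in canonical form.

Canonical form:  d(b ⊕ g(b ⊕ d(b, j, b) ⊕ d(b, j, j) ⊕ d(j, b, j) ⊕ g(j, b, j) ⊕ h(j, j, b) ⊕ j, b ⊕ d(b, j, j) ⊕ d(j, g(b, b, j), b ⊕ j) ⊕ g(b ⊕ j, b ⊕ j, b ⊕ j) ⊕ j, b) ⊕ j, j, j)
Match R2:  consume d(b, j, b);  x := b, z := b ⊕ d(b, j, j) ⊕ d(j, b, j) ⊕ g(j, b, j) ⊕ h(j, j, b) ⊕ j
Every leftover argument binds to the variable; the entire application is replaced.
Result:  d(b ⊕ g(d(b, b, d(j, b ⊕ d(b, j, j) ⊕ d(j, b, j) ⊕ g(j, b, j) ⊕ h(j, j, b) ⊕ j, j)), b ⊕ d(b, j, j) ⊕ d(j, g(b, b, j), b ⊕ j) ⊕ g(b ⊕ j, b ⊕ j, b ⊕ j) ⊕ j, b) ⊕ j, j, j)

Answer: d(b ⊕ g(d(b, b, d(j, b ⊕ d(b, j, j) ⊕ d(j, b, j) ⊕ g(j, b, j) ⊕ h(j, j, b) ⊕ j, j)), b ⊕ d(b, j, j) ⊕ d(j, g(b, b, j), b ⊕ j) ⊕ g(b ⊕ j, b ⊕ j, b ⊕ j) ⊕ j, b) ⊕ j, j, j)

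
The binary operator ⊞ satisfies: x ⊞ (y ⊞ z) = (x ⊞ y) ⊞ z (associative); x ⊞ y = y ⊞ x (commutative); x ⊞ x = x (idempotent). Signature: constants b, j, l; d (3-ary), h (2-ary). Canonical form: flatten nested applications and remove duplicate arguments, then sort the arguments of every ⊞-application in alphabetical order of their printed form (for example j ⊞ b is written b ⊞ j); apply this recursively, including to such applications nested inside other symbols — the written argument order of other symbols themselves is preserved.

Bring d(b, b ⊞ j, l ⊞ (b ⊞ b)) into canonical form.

Answer: d(b, b ⊞ j, b ⊞ l)

Derivation:
Work inside:  l ⊞ (b ⊞ b)
Merge nested applications:  l ⊞ b ⊞ b
Idempotence:  drop duplicate b
Order the arguments:  b ⊞ l
Put back:  d(b, b ⊞ j, b ⊞ l)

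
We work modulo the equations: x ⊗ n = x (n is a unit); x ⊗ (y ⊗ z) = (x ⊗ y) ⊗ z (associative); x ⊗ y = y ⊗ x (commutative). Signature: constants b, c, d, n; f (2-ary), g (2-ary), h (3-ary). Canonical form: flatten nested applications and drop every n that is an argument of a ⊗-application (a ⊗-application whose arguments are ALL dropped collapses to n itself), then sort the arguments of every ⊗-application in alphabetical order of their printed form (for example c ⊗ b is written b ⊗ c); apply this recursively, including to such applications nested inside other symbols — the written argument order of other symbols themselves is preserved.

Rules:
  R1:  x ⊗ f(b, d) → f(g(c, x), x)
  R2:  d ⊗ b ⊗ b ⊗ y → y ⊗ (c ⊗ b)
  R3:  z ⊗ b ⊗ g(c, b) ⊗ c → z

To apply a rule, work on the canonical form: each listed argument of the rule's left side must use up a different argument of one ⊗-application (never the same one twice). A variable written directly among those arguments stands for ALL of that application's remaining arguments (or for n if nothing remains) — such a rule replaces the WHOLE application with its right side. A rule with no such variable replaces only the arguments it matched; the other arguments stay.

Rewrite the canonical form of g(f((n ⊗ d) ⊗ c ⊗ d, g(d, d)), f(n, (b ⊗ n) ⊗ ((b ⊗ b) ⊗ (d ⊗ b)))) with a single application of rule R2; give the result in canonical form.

Canonical form:  g(f(c ⊗ d ⊗ d, g(d, d)), f(n, b ⊗ b ⊗ b ⊗ b ⊗ d))
R2 matches:  uses b, b, d;  y := b ⊗ b
The extension variable absorbs all remaining arguments, so the whole application is rewritten.
Result:  g(f(c ⊗ d ⊗ d, g(d, d)), f(n, b ⊗ b ⊗ b ⊗ c))

Answer: g(f(c ⊗ d ⊗ d, g(d, d)), f(n, b ⊗ b ⊗ b ⊗ c))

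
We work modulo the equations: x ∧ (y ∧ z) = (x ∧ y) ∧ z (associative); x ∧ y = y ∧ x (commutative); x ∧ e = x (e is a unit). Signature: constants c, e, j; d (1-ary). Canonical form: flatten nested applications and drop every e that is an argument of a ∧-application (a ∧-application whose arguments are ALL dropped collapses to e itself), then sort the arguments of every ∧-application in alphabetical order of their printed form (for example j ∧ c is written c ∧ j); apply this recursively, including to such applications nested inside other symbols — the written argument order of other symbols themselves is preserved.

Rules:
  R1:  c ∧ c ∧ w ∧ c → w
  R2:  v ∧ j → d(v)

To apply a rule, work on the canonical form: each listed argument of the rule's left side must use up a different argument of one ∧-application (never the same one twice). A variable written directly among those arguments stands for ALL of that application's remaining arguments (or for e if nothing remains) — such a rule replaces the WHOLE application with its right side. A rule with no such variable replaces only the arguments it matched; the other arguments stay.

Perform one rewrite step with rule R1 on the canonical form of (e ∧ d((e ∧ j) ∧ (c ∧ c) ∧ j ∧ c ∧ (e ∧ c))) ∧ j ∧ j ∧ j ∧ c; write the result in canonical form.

Answer: c ∧ d(c ∧ j ∧ j) ∧ j ∧ j ∧ j

Derivation:
Canonical form:  c ∧ d(c ∧ c ∧ c ∧ c ∧ j ∧ j) ∧ j ∧ j ∧ j
R1 matches:  uses c, c, c;  w := c ∧ j ∧ j
The extension variable absorbs all remaining arguments, so the whole application is rewritten.
New term:  c ∧ d(c ∧ j ∧ j) ∧ j ∧ j ∧ j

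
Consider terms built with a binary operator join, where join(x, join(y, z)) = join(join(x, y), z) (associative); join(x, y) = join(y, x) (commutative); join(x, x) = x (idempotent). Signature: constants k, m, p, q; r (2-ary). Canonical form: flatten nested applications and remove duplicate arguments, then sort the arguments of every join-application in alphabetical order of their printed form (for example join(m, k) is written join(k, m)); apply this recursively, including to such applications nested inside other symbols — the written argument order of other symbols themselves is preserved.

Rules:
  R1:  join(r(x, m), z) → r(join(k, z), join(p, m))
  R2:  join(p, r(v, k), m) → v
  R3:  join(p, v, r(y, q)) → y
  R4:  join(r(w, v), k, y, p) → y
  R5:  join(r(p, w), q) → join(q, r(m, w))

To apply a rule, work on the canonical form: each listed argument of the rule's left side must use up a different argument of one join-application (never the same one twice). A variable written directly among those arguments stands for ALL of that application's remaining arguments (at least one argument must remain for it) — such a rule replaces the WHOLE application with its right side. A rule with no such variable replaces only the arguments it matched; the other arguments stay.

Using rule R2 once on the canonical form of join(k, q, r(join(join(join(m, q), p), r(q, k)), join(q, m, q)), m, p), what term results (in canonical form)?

Canonical form:  join(k, m, p, q, r(join(m, p, q, r(q, k)), join(m, q)))
R2 matches:  uses m, p, r(q, k);  v := q
New term:  join(k, m, p, q, r(q, join(m, q)))

Answer: join(k, m, p, q, r(q, join(m, q)))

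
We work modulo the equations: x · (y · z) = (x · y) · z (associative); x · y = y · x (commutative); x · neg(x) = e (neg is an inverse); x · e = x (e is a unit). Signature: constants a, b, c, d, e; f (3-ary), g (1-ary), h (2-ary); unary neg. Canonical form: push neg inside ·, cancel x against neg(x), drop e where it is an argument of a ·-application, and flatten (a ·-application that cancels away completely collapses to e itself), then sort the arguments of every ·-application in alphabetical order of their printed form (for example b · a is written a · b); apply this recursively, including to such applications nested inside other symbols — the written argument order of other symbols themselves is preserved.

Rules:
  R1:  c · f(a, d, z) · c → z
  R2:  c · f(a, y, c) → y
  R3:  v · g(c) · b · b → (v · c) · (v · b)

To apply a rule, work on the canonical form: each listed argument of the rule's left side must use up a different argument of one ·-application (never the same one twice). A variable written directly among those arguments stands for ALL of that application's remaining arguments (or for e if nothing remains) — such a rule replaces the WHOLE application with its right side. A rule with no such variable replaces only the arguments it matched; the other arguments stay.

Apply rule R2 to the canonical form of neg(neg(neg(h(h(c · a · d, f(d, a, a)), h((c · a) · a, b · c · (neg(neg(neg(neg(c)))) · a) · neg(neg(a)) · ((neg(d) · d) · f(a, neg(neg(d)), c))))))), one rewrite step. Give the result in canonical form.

Canonical form:  neg(h(h(a · c · d, f(d, a, a)), h(a · a · c, a · a · b · c · c · f(a, d, c))))
Match R2:  consume c, f(a, d, c);  y := d
Result:  neg(h(h(a · c · d, f(d, a, a)), h(a · a · c, a · a · b · c · d)))

Answer: neg(h(h(a · c · d, f(d, a, a)), h(a · a · c, a · a · b · c · d)))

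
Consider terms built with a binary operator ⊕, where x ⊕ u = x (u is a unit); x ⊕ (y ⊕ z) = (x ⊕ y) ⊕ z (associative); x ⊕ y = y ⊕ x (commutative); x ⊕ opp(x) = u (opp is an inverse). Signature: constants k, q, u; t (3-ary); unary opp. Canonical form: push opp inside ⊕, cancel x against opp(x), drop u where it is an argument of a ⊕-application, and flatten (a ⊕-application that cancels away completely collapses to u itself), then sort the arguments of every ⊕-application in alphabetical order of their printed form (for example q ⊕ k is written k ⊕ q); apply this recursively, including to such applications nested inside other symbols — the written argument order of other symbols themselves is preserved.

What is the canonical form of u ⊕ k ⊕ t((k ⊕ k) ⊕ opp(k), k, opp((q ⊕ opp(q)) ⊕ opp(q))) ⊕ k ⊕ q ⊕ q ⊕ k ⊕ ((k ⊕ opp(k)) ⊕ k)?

Answer: k ⊕ k ⊕ k ⊕ k ⊕ q ⊕ q ⊕ t(k, k, q)

Derivation:
Push opp inside:  distribute opp over ⊕ and collapse double opp
Combine occurrences:  k ⊕ k ⊕ k ⊕ k ⊕ t(k, k, q) ⊕ q ⊕ q
Sort:  k ⊕ k ⊕ k ⊕ k ⊕ q ⊕ q ⊕ t(k, k, q)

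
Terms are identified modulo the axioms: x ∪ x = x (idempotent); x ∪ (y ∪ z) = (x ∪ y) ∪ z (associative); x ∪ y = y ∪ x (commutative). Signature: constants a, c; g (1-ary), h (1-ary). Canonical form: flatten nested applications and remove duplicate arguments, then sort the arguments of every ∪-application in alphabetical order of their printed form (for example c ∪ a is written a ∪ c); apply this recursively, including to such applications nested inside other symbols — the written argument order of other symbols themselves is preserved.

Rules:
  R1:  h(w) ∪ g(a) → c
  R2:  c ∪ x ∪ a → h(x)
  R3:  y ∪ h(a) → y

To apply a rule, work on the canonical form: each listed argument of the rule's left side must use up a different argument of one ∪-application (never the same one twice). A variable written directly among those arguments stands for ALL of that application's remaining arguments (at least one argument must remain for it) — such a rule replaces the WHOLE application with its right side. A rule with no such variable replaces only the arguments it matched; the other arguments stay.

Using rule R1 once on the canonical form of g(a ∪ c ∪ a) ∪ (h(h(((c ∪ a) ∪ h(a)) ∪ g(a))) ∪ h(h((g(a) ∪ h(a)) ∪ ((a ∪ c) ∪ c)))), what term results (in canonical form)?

Answer: g(a ∪ c) ∪ h(h(a ∪ c))

Derivation:
Canonical form:  g(a ∪ c) ∪ h(h(a ∪ c ∪ g(a) ∪ h(a)))
R1 matches:  uses g(a), h(a);  w := a
Result:  g(a ∪ c) ∪ h(h(a ∪ c))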